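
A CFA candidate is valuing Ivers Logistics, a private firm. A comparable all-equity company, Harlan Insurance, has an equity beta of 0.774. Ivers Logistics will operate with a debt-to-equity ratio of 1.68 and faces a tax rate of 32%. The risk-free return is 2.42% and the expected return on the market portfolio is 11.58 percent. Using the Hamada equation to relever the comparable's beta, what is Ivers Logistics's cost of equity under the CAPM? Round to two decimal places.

β_L = β_U × [1 + (1 − t)(D/E)] = 0.774 × [1 + (1 − 0.32) × 1.68]
    = 0.774 × [1 + 0.68 × 1.68] = 0.774 × 2.1424 = 1.6582
MRP = 11.58% − 2.42% = 9.16%
E(R) = R_f + β_L × MRP = 2.42% + 1.6582 × 9.16% = 17.61%

17.61%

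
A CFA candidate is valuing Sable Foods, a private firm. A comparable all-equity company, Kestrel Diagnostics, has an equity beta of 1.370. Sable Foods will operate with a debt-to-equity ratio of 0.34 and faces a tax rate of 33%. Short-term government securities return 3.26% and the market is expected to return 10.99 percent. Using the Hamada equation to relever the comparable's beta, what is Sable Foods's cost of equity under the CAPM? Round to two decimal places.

β_L = β_U × [1 + (1 − t)(D/E)] = 1.370 × [1 + (1 − 0.33) × 0.34]
    = 1.370 × [1 + 0.67 × 0.34] = 1.370 × 1.2278 = 1.6821
MRP = 10.99% − 3.26% = 7.73%
E(R) = R_f + β_L × MRP = 3.26% + 1.6821 × 7.73% = 16.26%

16.26%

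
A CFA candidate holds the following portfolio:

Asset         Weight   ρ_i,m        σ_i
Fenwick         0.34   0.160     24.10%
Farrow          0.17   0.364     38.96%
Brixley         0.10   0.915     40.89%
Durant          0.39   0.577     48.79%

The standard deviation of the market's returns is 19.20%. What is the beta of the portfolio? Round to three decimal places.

0.961

β_Fenwick = 0.160 × 24.10% / 19.20% = 0.2008
β_Farrow = 0.364 × 38.96% / 19.20% = 0.7386
β_Brixley = 0.915 × 40.89% / 19.20% = 1.9487
β_Durant = 0.577 × 48.79% / 19.20% = 1.4662
β_P = Σ w_i β_i = 0.34×0.2008 + 0.17×0.7386 + 0.10×1.9487 + 0.39×1.4662 = 0.9605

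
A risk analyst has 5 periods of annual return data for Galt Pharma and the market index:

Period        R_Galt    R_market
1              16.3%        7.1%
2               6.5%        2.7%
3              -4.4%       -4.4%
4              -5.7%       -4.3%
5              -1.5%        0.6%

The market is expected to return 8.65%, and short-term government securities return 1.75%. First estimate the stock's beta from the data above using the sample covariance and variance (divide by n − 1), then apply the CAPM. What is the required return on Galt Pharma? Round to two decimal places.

14.23%

Mean R_i = (16.3 + 6.5 − 4.4 − 5.7 − 1.5) / 5 = 2.2400%
Mean R_m = (7.1 + 2.7 − 4.4 − 4.3 + 0.6) / 5 = 0.3400%
Σ(R_i − R̄_i)(R_m − R̄_m) = 172.4420  ⇒  Cov = 172.4420 / 4 = 43.1105
Σ(R_m − R̄_m)² = 95.3320  ⇒  Var(R_m) = 95.3320 / 4 = 23.8330
β = Cov / Var(R_m) = 43.1105 / 23.8330 = 1.8089
MRP = 8.65% − 1.75% = 6.90%
E(R) = R_f + β × MRP = 1.75% + 1.8089 × 6.90% = 14.23%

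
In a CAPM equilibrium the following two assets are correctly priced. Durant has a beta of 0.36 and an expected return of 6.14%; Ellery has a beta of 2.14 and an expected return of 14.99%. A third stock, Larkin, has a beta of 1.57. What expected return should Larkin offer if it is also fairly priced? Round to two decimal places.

12.16%

MRP (SML slope) = (14.99% − 6.14%) / (2.14 − 0.36) = 8.85% / 1.78 = 4.9719%
R_f (intercept) = 6.14% − 0.36 × 4.9719% = 4.3501%
E(R_Larkin) = R_f + β × MRP = 4.3501% + 1.57 × 4.9719% = 12.16%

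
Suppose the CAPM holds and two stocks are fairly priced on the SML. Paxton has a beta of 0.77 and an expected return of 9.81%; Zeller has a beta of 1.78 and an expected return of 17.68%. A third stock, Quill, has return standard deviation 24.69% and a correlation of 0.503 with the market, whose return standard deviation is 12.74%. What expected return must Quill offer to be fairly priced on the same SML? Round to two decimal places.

11.41%

MRP = (17.68% − 9.81%) / (1.78 − 0.77) = 7.7921%
R_f = 9.81% − 0.77 × 7.7921% = 3.8101%
β_Quill = ρ·σ_i/σ_m = 0.503 × 24.69 / 12.74 = 0.9748
E(R_Quill) = R_f + β × MRP = 3.8101% + 0.9748 × 7.7921% = 11.41%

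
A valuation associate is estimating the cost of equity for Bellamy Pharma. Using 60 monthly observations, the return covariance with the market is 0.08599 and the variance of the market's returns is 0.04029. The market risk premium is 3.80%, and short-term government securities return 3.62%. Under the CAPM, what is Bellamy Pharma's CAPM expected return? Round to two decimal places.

11.73%

β = Cov(R_i, R_m) / Var(R_m) = 0.08599 / 0.04029 = 2.1343
E(R) = R_f + β × MRP = 3.62% + 2.1343 × 3.80% = 11.73%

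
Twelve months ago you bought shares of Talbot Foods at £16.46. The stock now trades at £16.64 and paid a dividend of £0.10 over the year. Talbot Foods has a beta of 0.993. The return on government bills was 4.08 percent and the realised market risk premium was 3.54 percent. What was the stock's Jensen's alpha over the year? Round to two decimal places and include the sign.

Realised HPR = (P1 + D1 − P0) / P0 = (16.64 + 0.10 − 16.46) / 16.46 = 0.28 / 16.46 = 1.7011%
CAPM required = R_f + β·MRP = 4.08% + 0.993 × 3.54% = 7.59522%
α = realised − required = 1.7011% − 7.59522% = -5.89%

-5.89%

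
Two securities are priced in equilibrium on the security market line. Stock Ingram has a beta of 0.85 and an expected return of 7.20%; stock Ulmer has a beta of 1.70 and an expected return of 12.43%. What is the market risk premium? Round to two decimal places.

6.15%

Both satisfy E(R) = R_f + β·MRP, so the slope of the SML is
MRP = (12.43% − 7.20%) / (1.70 − 0.85) = 5.23% / 0.85 = 6.1529%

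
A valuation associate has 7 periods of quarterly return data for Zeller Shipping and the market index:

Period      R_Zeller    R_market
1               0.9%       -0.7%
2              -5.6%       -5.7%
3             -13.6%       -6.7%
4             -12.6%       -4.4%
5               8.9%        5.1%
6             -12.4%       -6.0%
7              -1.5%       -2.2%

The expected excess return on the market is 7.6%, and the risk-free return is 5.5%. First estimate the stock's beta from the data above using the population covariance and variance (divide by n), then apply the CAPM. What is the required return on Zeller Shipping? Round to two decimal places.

19.85%

Mean R_i = (0.9 − 5.6 − 13.6 − 12.6 + 8.9 − 12.4 − 1.5) / 7 = -5.1286%
Mean R_m = (-0.7 − 5.7 − 6.7 − 4.4 + 5.1 − 6.0 − 2.2) / 7 = -2.9429%
Σ(R_i − R̄_i)(R_m − R̄_m) = 195.2914  ⇒  Cov = 195.2914 / 7 = 27.8988
Σ(R_m − R̄_m)² = 103.4571  ⇒  Var(R_m) = 103.4571 / 7 = 14.7796
β = Cov / Var(R_m) = 27.8988 / 14.7796 = 1.8877
E(R) = R_f + β × MRP = 5.5% + 1.8877 × 7.6% = 19.85%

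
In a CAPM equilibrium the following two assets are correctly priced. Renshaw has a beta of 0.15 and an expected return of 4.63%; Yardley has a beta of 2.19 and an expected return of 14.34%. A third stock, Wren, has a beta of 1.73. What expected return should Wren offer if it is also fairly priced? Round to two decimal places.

MRP (SML slope) = (14.34% − 4.63%) / (2.19 − 0.15) = 9.71% / 2.04 = 4.7598%
R_f (intercept) = 4.63% − 0.15 × 4.7598% = 3.9160%
E(R_Wren) = R_f + β × MRP = 3.9160% + 1.73 × 4.7598% = 12.15%

12.15%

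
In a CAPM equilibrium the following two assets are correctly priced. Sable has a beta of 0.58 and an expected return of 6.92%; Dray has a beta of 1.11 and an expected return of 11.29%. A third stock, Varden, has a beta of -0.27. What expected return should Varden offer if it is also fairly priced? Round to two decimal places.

MRP (SML slope) = (11.29% − 6.92%) / (1.11 − 0.58) = 4.37% / 0.53 = 8.2453%
R_f (intercept) = 6.92% − 0.58 × 8.2453% = 2.1377%
E(R_Varden) = R_f + β × MRP = 2.1377% + -0.27 × 8.2453% = -0.09%

-0.09%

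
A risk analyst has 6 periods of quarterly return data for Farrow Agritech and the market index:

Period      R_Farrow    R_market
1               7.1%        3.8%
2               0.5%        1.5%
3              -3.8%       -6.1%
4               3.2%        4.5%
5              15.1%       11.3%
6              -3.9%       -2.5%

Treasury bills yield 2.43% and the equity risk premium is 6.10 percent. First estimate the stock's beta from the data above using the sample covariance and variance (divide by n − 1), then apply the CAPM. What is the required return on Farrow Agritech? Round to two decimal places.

9.39%

Mean R_i = (7.1 + 0.5 − 3.8 + 3.2 + 15.1 − 3.9) / 6 = 3.0333%
Mean R_m = (3.8 + 1.5 − 6.1 + 4.5 + 11.3 − 2.5) / 6 = 2.0833%
Σ(R_i − R̄_i)(R_m − R̄_m) = 207.7733  ⇒  Cov = 207.7733 / 5 = 41.5547
Σ(R_m − R̄_m)² = 182.0483  ⇒  Var(R_m) = 182.0483 / 5 = 36.4097
β = Cov / Var(R_m) = 41.5547 / 36.4097 = 1.1413
E(R) = R_f + β × MRP = 2.43% + 1.1413 × 6.10% = 9.39%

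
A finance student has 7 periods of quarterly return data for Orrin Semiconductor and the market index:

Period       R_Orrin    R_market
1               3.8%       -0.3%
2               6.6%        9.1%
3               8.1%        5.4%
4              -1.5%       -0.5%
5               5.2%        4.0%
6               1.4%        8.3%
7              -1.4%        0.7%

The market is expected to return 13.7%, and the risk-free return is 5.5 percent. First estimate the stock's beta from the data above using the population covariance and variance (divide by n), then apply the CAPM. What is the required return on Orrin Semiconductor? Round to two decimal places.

Mean R_i = (3.8 + 6.6 + 8.1 − 1.5 + 5.2 + 1.4 − 1.4) / 7 = 3.1714%
Mean R_m = (-0.3 + 9.1 + 5.4 − 0.5 + 4.0 + 8.3 + 0.7) / 7 = 3.8143%
Σ(R_i − R̄_i)(R_m − R̄_m) = 50.1729  ⇒  Cov = 50.1729 / 7 = 7.1676
Σ(R_m − R̄_m)² = 95.8486  ⇒  Var(R_m) = 95.8486 / 7 = 13.6927
β = Cov / Var(R_m) = 7.1676 / 13.6927 = 0.5235
MRP = 13.7% − 5.5% = 8.20%
E(R) = R_f + β × MRP = 5.5% + 0.5235 × 8.2% = 9.79%

9.79%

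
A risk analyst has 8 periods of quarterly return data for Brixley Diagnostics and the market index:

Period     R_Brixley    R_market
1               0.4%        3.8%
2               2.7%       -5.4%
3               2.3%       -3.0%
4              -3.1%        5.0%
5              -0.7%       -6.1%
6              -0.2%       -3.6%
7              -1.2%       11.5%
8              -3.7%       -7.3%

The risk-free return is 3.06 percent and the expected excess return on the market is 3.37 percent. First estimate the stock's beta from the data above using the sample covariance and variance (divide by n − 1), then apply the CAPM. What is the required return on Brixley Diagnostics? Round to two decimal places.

2.85%

Mean R_i = (0.4 + 2.7 + 2.3 − 3.1 − 0.7 − 0.2 − 1.2 − 3.7) / 8 = -0.4375%
Mean R_m = (3.8 − 5.4 − 3.0 + 5.0 − 6.1 − 3.6 + 11.5 − 7.3) / 8 = -0.6375%
Σ(R_i − R̄_i)(R_m − R̄_m) = -19.4913  ⇒  Cov = -19.4913 / 7 = -2.7845
Σ(R_m − R̄_m)² = 310.0588  ⇒  Var(R_m) = 310.0588 / 7 = 44.2941
β = Cov / Var(R_m) = -2.7845 / 44.2941 = -0.0629
E(R) = R_f + β × MRP = 3.06% + -0.0629 × 3.37% = 2.85%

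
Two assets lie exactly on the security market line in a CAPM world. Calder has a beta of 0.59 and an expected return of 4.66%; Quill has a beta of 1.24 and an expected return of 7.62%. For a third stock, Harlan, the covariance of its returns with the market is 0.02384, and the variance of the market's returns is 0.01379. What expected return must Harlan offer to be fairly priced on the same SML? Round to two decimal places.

MRP = (7.62% − 4.66%) / (1.24 − 0.59) = 4.5538%
R_f = 4.66% − 0.59 × 4.5538% = 1.9733%
β_Harlan = Cov / Var(R_m) = 0.02384 / 0.01379 = 1.7288
E(R_Harlan) = R_f + β × MRP = 1.9733% + 1.7288 × 4.5538% = 9.85%

9.85%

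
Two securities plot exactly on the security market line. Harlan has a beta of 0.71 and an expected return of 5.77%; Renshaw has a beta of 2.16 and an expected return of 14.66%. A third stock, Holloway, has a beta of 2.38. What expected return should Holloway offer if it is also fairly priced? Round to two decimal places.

16.01%

MRP (SML slope) = (14.66% − 5.77%) / (2.16 − 0.71) = 8.89% / 1.45 = 6.1310%
R_f (intercept) = 5.77% − 0.71 × 6.1310% = 1.4170%
E(R_Holloway) = R_f + β × MRP = 1.4170% + 2.38 × 6.1310% = 16.01%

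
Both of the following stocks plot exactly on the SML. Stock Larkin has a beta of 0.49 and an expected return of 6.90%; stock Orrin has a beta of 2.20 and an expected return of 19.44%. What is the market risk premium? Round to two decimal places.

7.33%

Both satisfy E(R) = R_f + β·MRP, so the slope of the SML is
MRP = (19.44% − 6.90%) / (2.20 − 0.49) = 12.54% / 1.71 = 7.3333%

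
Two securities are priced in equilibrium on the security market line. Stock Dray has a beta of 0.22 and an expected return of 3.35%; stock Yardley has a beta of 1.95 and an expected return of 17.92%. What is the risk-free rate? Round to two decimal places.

1.50%

Both satisfy E(R) = R_f + β·MRP, so the slope of the SML is
MRP = (17.92% − 3.35%) / (1.95 − 0.22) = 14.57% / 1.73 = 8.4220%
R_f = E(R_Dray) − β_Dray·MRP = 3.35% − 0.22 × 8.4220% = 1.4972%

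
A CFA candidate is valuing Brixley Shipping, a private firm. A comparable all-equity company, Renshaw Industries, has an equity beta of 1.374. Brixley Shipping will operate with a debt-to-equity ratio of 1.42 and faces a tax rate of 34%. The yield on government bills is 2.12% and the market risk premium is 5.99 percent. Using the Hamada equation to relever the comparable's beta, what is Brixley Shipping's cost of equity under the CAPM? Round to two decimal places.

18.06%

β_L = β_U × [1 + (1 − t)(D/E)] = 1.374 × [1 + (1 − 0.34) × 1.42]
    = 1.374 × [1 + 0.66 × 1.42] = 1.374 × 1.9372 = 2.6617
E(R) = R_f + β_L × MRP = 2.12% + 2.6617 × 5.99% = 18.06%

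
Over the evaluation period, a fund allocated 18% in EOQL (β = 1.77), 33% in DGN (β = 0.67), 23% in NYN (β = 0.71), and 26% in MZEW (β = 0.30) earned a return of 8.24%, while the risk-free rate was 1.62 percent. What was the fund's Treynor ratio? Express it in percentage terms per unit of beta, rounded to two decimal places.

8.48%

β_P = 0.18×1.77 + 0.33×0.67 + 0.23×0.71 + 0.26×0.30 = 0.7810
Treynor = (R_P − R_f) / β_P = (8.24% − 1.62%) / 0.7810 = 6.62% / 0.7810 = 8.48%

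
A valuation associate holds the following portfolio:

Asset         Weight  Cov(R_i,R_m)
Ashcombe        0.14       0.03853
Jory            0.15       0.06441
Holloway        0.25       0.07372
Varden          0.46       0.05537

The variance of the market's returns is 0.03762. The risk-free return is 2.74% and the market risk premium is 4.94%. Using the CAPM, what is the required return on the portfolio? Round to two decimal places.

β_Ashcombe = 0.03853 / 0.03762 = 1.0242
β_Jory = 0.06441 / 0.03762 = 1.7121
β_Holloway = 0.07372 / 0.03762 = 1.9596
β_Varden = 0.05537 / 0.03762 = 1.4718
β_P = Σ w_i β_i = 0.14×1.0242 + 0.15×1.7121 + 0.25×1.9596 + 0.46×1.4718 = 1.5671
E(R_P) = R_f + β_P × MRP = 2.74% + 1.5671 × 4.94% = 10.48%

10.48%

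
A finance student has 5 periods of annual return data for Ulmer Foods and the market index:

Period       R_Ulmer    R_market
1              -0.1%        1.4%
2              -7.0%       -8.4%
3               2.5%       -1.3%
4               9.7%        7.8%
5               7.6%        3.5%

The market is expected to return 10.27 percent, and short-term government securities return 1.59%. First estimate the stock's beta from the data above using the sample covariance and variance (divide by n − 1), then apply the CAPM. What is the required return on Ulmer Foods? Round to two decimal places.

Mean R_i = (-0.1 − 7.0 + 2.5 + 9.7 + 7.6) / 5 = 2.5400%
Mean R_m = (1.4 − 8.4 − 1.3 + 7.8 + 3.5) / 5 = 0.6000%
Σ(R_i − R̄_i)(R_m − R̄_m) = 150.0500  ⇒  Cov = 150.0500 / 4 = 37.5125
Σ(R_m − R̄_m)² = 145.5000  ⇒  Var(R_m) = 145.5000 / 4 = 36.3750
β = Cov / Var(R_m) = 37.5125 / 36.3750 = 1.0313
MRP = 10.27% − 1.59% = 8.68%
E(R) = R_f + β × MRP = 1.59% + 1.0313 × 8.68% = 10.54%

10.54%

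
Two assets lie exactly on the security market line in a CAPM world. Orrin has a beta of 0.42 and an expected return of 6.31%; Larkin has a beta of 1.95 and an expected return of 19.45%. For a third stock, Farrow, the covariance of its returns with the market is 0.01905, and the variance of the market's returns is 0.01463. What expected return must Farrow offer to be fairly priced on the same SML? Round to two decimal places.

13.89%

MRP = (19.45% − 6.31%) / (1.95 − 0.42) = 8.5882%
R_f = 6.31% − 0.42 × 8.5882% = 2.7030%
β_Farrow = Cov / Var(R_m) = 0.01905 / 0.01463 = 1.3021
E(R_Farrow) = R_f + β × MRP = 2.7030% + 1.3021 × 8.5882% = 13.89%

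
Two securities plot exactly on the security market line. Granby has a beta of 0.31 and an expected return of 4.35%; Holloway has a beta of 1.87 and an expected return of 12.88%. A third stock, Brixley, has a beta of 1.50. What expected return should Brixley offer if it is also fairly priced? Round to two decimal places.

MRP (SML slope) = (12.88% − 4.35%) / (1.87 − 0.31) = 8.53% / 1.56 = 5.4679%
R_f (intercept) = 4.35% − 0.31 × 5.4679% = 2.6550%
E(R_Brixley) = R_f + β × MRP = 2.6550% + 1.50 × 5.4679% = 10.86%

10.86%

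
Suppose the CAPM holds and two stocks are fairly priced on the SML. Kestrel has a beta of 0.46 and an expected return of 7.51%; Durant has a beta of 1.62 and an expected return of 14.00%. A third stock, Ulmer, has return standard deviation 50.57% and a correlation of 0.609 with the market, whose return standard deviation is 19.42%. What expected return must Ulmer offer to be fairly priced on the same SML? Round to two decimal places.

13.81%

MRP = (14.00% − 7.51%) / (1.62 − 0.46) = 5.5948%
R_f = 7.51% − 0.46 × 5.5948% = 4.9364%
β_Ulmer = ρ·σ_i/σ_m = 0.609 × 50.57 / 19.42 = 1.5858
E(R_Ulmer) = R_f + β × MRP = 4.9364% + 1.5858 × 5.5948% = 13.81%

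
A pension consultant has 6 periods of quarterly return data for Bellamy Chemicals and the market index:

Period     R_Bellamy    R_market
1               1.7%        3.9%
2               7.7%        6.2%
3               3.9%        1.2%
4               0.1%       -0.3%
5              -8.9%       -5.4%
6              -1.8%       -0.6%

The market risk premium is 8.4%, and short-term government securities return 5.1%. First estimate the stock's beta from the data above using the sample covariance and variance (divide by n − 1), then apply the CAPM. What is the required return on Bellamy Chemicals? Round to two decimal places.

16.15%

Mean R_i = (1.7 + 7.7 + 3.9 + 0.1 − 8.9 − 1.8) / 6 = 0.4500%
Mean R_m = (3.9 + 6.2 + 1.2 − 0.3 − 5.4 − 0.6) / 6 = 0.8333%
Σ(R_i − R̄_i)(R_m − R̄_m) = 105.9100  ⇒  Cov = 105.9100 / 5 = 21.1820
Σ(R_m − R̄_m)² = 80.5333  ⇒  Var(R_m) = 80.5333 / 5 = 16.1067
β = Cov / Var(R_m) = 21.1820 / 16.1067 = 1.3151
E(R) = R_f + β × MRP = 5.1% + 1.3151 × 8.4% = 16.15%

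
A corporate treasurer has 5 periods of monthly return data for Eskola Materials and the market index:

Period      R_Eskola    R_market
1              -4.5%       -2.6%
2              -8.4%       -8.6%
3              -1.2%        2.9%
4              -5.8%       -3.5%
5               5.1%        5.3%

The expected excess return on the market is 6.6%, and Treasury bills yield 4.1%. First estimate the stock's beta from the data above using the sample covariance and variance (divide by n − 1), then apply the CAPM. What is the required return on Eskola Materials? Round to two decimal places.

Mean R_i = (-4.5 − 8.4 − 1.2 − 5.8 + 5.1) / 5 = -2.9600%
Mean R_m = (-2.6 − 8.6 + 2.9 − 3.5 + 5.3) / 5 = -1.3000%
Σ(R_i − R̄_i)(R_m − R̄_m) = 108.5500  ⇒  Cov = 108.5500 / 4 = 27.1375
Σ(R_m − R̄_m)² = 121.0200  ⇒  Var(R_m) = 121.0200 / 4 = 30.2550
β = Cov / Var(R_m) = 27.1375 / 30.2550 = 0.8970
E(R) = R_f + β × MRP = 4.1% + 0.8970 × 6.6% = 10.02%

10.02%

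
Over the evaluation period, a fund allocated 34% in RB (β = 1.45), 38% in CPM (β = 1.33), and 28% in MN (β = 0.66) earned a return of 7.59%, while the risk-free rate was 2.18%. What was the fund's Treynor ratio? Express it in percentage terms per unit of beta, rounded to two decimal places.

4.57%

β_P = 0.34×1.45 + 0.38×1.33 + 0.28×0.66 = 1.1832
Treynor = (R_P − R_f) / β_P = (7.59% − 2.18%) / 1.1832 = 5.41% / 1.1832 = 4.57%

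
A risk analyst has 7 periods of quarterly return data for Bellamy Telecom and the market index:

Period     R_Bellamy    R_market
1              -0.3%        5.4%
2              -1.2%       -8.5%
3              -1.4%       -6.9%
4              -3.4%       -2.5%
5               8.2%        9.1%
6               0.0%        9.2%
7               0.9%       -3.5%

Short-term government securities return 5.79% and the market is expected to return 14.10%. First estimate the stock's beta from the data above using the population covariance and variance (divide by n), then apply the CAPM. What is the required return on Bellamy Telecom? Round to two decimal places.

Mean R_i = (-0.3 − 1.2 − 1.4 − 3.4 + 8.2 + 0.0 + 0.9) / 7 = 0.4000%
Mean R_m = (5.4 − 8.5 − 6.9 − 2.5 + 9.1 + 9.2 − 3.5) / 7 = 0.3286%
Σ(R_i − R̄_i)(R_m − R̄_m) = 97.2900  ⇒  Cov = 97.2900 / 7 = 13.8986
Σ(R_m − R̄_m)² = 334.2143  ⇒  Var(R_m) = 334.2143 / 7 = 47.7449
β = Cov / Var(R_m) = 13.8986 / 47.7449 = 0.2911
MRP = 14.10% − 5.79% = 8.31%
E(R) = R_f + β × MRP = 5.79% + 0.2911 × 8.31% = 8.21%

8.21%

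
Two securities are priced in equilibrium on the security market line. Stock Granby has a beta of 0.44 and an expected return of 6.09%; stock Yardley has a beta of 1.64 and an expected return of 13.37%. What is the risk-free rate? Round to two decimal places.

3.42%

Both satisfy E(R) = R_f + β·MRP, so the slope of the SML is
MRP = (13.37% − 6.09%) / (1.64 − 0.44) = 7.28% / 1.20 = 6.0667%
R_f = E(R_Granby) − β_Granby·MRP = 6.09% − 0.44 × 6.0667% = 3.4207%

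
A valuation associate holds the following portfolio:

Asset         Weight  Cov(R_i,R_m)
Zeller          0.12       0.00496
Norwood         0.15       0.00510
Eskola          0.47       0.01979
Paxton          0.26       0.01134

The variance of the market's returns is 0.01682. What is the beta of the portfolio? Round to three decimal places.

0.809

β_Zeller = 0.00496 / 0.01682 = 0.2949
β_Norwood = 0.00510 / 0.01682 = 0.3032
β_Eskola = 0.01979 / 0.01682 = 1.1766
β_Paxton = 0.01134 / 0.01682 = 0.6742
β_P = Σ w_i β_i = 0.12×0.2949 + 0.15×0.3032 + 0.47×1.1766 + 0.26×0.6742 = 0.8092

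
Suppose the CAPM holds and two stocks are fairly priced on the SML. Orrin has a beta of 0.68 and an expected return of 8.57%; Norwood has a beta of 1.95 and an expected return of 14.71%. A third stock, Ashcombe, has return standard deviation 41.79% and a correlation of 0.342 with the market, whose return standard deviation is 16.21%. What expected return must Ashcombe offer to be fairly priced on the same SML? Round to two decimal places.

MRP = (14.71% − 8.57%) / (1.95 − 0.68) = 4.8346%
R_f = 8.57% − 0.68 × 4.8346% = 5.2825%
β_Ashcombe = ρ·σ_i/σ_m = 0.342 × 41.79 / 16.21 = 0.8817
E(R_Ashcombe) = R_f + β × MRP = 5.2825% + 0.8817 × 4.8346% = 9.55%

9.55%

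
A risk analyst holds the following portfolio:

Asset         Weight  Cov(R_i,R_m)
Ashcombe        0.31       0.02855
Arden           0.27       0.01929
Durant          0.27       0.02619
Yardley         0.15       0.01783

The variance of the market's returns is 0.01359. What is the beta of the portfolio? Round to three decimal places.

β_Ashcombe = 0.02855 / 0.01359 = 2.1008
β_Arden = 0.01929 / 0.01359 = 1.4194
β_Durant = 0.02619 / 0.01359 = 1.9272
β_Yardley = 0.01783 / 0.01359 = 1.3120
β_P = Σ w_i β_i = 0.31×2.1008 + 0.27×1.4194 + 0.27×1.9272 + 0.15×1.3120 = 1.7516

1.752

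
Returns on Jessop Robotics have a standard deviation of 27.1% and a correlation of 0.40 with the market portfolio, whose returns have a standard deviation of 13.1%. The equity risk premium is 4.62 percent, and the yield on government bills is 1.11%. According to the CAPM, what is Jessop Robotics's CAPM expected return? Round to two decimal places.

4.93%

β = ρ × σ_i / σ_m = 0.40 × 27.1% / 13.1% = 0.8275
E(R) = 1.11% + 0.8275 × 4.62% = 4.93%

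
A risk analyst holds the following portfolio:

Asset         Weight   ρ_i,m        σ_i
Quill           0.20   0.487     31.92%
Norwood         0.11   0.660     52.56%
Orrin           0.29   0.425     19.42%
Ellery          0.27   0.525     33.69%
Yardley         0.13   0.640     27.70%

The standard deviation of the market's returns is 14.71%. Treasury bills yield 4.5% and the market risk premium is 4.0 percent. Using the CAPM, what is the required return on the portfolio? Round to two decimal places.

8.96%

β_Quill = 0.487 × 31.92% / 14.71% = 1.0568
β_Norwood = 0.660 × 52.56% / 14.71% = 2.3582
β_Orrin = 0.425 × 19.42% / 14.71% = 0.5611
β_Ellery = 0.525 × 33.69% / 14.71% = 1.2024
β_Yardley = 0.640 × 27.70% / 14.71% = 1.2052
β_P = Σ w_i β_i = 0.20×1.0568 + 0.11×2.3582 + 0.29×0.5611 + 0.27×1.2024 + 0.13×1.2052 = 1.1148
E(R_P) = R_f + β_P × MRP = 4.5% + 1.1148 × 4.0% = 8.96%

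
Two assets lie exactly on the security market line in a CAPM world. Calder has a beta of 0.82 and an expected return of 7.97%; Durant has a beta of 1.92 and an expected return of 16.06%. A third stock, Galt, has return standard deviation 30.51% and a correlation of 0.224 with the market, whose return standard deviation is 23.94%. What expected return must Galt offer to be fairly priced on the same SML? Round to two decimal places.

MRP = (16.06% − 7.97%) / (1.92 − 0.82) = 7.3545%
R_f = 7.97% − 0.82 × 7.3545% = 1.9393%
β_Galt = ρ·σ_i/σ_m = 0.224 × 30.51 / 23.94 = 0.2855
E(R_Galt) = R_f + β × MRP = 1.9393% + 0.2855 × 7.3545% = 4.04%

4.04%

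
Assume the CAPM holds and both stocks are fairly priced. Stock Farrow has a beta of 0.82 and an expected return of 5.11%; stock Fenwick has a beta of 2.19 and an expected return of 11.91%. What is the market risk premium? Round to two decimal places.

4.96%

Both satisfy E(R) = R_f + β·MRP, so the slope of the SML is
MRP = (11.91% − 5.11%) / (2.19 − 0.82) = 6.80% / 1.37 = 4.9635%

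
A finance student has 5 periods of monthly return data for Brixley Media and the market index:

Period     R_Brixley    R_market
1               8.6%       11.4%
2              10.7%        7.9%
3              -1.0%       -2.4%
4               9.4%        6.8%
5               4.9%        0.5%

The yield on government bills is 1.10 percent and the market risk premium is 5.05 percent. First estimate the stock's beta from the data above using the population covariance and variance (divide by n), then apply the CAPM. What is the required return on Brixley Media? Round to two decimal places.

Mean R_i = (8.6 + 10.7 − 1.0 + 9.4 + 4.9) / 5 = 6.5200%
Mean R_m = (11.4 + 7.9 − 2.4 + 6.8 + 0.5) / 5 = 4.8400%
Σ(R_i − R̄_i)(R_m − R̄_m) = 93.5560  ⇒  Cov = 93.5560 / 5 = 18.7112
Σ(R_m − R̄_m)² = 127.4920  ⇒  Var(R_m) = 127.4920 / 5 = 25.4984
β = Cov / Var(R_m) = 18.7112 / 25.4984 = 0.7338
E(R) = R_f + β × MRP = 1.10% + 0.7338 × 5.05% = 4.81%

4.81%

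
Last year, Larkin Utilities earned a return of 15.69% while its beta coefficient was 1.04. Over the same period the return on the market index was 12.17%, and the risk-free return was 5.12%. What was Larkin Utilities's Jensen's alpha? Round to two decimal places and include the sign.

+3.24%

Market excess return = 12.17% − 5.12% = 7.05%
CAPM benchmark = R_f + β(R_m − R_f) = 5.12% + 1.04 × 7.05% = 12.4520%
α = actual − benchmark = 15.69% − 12.4520% = +3.24%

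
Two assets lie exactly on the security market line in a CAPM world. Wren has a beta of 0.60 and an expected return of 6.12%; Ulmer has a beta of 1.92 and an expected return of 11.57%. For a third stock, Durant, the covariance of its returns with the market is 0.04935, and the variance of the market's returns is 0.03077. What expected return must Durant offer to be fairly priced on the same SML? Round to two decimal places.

MRP = (11.57% − 6.12%) / (1.92 − 0.60) = 4.1288%
R_f = 6.12% − 0.60 × 4.1288% = 3.6427%
β_Durant = Cov / Var(R_m) = 0.04935 / 0.03077 = 1.6038
E(R_Durant) = R_f + β × MRP = 3.6427% + 1.6038 × 4.1288% = 10.26%

10.26%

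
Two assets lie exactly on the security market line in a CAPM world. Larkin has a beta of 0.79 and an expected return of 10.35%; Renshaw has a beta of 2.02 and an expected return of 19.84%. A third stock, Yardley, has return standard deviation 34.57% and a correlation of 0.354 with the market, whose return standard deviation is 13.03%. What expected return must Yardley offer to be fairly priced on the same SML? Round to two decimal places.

11.50%

MRP = (19.84% − 10.35%) / (2.02 − 0.79) = 7.7154%
R_f = 10.35% − 0.79 × 7.7154% = 4.2548%
β_Yardley = ρ·σ_i/σ_m = 0.354 × 34.57 / 13.03 = 0.9392
E(R_Yardley) = R_f + β × MRP = 4.2548% + 0.9392 × 7.7154% = 11.50%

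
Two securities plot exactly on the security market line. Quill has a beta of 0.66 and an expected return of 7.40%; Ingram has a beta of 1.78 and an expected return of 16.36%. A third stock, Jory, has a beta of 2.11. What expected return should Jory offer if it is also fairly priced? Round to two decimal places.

MRP (SML slope) = (16.36% − 7.40%) / (1.78 − 0.66) = 8.96% / 1.12 = 8.0000%
R_f (intercept) = 7.40% − 0.66 × 8.0000% = 2.1200%
E(R_Jory) = R_f + β × MRP = 2.1200% + 2.11 × 8.0000% = 19.00%

19.00%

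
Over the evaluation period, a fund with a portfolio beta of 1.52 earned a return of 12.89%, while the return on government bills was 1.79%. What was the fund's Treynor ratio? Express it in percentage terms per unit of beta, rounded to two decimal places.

Treynor = (R_P − R_f) / β_P = (12.89% − 1.79%) / 1.5200 = 11.10% / 1.5200 = 7.30%

7.30%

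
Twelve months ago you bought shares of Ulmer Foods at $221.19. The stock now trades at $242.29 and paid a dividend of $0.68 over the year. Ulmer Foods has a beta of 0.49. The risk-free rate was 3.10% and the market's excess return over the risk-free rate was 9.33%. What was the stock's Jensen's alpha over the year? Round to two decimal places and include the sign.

+2.18%

Realised HPR = (P1 + D1 − P0) / P0 = (242.29 + 0.68 − 221.19) / 221.19 = 21.78 / 221.19 = 9.8467%
CAPM required = R_f + β·MRP = 3.10% + 0.49 × 9.33% = 7.6717%
α = realised − required = 9.8467% − 7.6717% = +2.18%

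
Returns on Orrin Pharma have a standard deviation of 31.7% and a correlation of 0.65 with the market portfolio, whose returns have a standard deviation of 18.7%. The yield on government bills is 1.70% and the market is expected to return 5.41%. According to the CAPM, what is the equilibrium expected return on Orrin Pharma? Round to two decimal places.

β = ρ × σ_i / σ_m = 0.65 × 31.7% / 18.7% = 1.1019
MRP = 5.41% − 1.70% = 3.71%
E(R) = 1.70% + 1.1019 × 3.71% = 5.79%

5.79%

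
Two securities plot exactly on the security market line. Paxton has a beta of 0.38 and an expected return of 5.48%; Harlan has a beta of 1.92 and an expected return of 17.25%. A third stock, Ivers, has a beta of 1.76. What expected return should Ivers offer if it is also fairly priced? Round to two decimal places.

16.03%

MRP (SML slope) = (17.25% − 5.48%) / (1.92 − 0.38) = 11.77% / 1.54 = 7.6429%
R_f (intercept) = 5.48% − 0.38 × 7.6429% = 2.5757%
E(R_Ivers) = R_f + β × MRP = 2.5757% + 1.76 × 7.6429% = 16.03%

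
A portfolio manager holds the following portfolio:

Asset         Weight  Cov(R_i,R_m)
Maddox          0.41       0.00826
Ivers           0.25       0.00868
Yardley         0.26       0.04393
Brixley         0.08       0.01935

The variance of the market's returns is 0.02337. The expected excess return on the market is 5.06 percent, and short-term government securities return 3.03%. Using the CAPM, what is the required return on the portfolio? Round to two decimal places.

β_Maddox = 0.00826 / 0.02337 = 0.3534
β_Ivers = 0.00868 / 0.02337 = 0.3714
β_Yardley = 0.04393 / 0.02337 = 1.8798
β_Brixley = 0.01935 / 0.02337 = 0.8280
β_P = Σ w_i β_i = 0.41×0.3534 + 0.25×0.3714 + 0.26×1.8798 + 0.08×0.8280 = 0.7927
E(R_P) = R_f + β_P × MRP = 3.03% + 0.7927 × 5.06% = 7.04%

7.04%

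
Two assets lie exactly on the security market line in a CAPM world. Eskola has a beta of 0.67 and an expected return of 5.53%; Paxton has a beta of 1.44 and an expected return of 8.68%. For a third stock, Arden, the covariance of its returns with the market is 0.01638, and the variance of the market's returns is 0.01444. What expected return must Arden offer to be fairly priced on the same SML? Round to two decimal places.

7.43%

MRP = (8.68% − 5.53%) / (1.44 − 0.67) = 4.0909%
R_f = 5.53% − 0.67 × 4.0909% = 2.7891%
β_Arden = Cov / Var(R_m) = 0.01638 / 0.01444 = 1.1343
E(R_Arden) = R_f + β × MRP = 2.7891% + 1.1343 × 4.0909% = 7.43%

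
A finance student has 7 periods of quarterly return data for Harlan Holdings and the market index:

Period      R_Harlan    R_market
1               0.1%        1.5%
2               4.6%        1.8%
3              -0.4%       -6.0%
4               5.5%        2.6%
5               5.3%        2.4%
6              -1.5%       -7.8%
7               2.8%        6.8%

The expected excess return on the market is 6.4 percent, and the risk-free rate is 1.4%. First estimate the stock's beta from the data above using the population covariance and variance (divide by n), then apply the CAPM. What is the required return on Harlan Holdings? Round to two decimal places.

4.01%

Mean R_i = (0.1 + 4.6 − 0.4 + 5.5 + 5.3 − 1.5 + 2.8) / 7 = 2.3429%
Mean R_m = (1.5 + 1.8 − 6.0 + 2.6 + 2.4 − 7.8 + 6.8) / 7 = 0.1857%
Σ(R_i − R̄_i)(R_m − R̄_m) = 65.5443  ⇒  Cov = 65.5443 / 7 = 9.3635
Σ(R_m − R̄_m)² = 160.8486  ⇒  Var(R_m) = 160.8486 / 7 = 22.9784
β = Cov / Var(R_m) = 9.3635 / 22.9784 = 0.4075
E(R) = R_f + β × MRP = 1.4% + 0.4075 × 6.4% = 4.01%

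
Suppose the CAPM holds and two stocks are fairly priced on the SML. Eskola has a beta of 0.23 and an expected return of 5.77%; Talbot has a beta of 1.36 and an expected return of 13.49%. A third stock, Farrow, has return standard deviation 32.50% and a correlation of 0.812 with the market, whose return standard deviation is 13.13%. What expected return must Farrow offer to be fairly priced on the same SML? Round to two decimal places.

MRP = (13.49% − 5.77%) / (1.36 − 0.23) = 6.8319%
R_f = 5.77% − 0.23 × 6.8319% = 4.1987%
β_Farrow = ρ·σ_i/σ_m = 0.812 × 32.50 / 13.13 = 2.0099
E(R_Farrow) = R_f + β × MRP = 4.1987% + 2.0099 × 6.8319% = 17.93%

17.93%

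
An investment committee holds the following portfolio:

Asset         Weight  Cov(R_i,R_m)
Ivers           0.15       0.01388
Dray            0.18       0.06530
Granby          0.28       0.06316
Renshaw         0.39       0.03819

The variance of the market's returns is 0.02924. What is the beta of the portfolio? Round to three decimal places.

1.587

β_Ivers = 0.01388 / 0.02924 = 0.4747
β_Dray = 0.06530 / 0.02924 = 2.2332
β_Granby = 0.06316 / 0.02924 = 2.1601
β_Renshaw = 0.03819 / 0.02924 = 1.3061
β_P = Σ w_i β_i = 0.15×0.4747 + 0.18×2.2332 + 0.28×2.1601 + 0.39×1.3061 = 1.5874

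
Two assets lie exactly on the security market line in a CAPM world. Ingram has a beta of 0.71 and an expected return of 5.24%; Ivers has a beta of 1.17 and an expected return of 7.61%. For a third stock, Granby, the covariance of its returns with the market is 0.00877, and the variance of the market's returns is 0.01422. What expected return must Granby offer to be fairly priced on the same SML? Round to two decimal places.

4.76%

MRP = (7.61% − 5.24%) / (1.17 − 0.71) = 5.1522%
R_f = 5.24% − 0.71 × 5.1522% = 1.5819%
β_Granby = Cov / Var(R_m) = 0.00877 / 0.01422 = 0.6167
E(R_Granby) = R_f + β × MRP = 1.5819% + 0.6167 × 5.1522% = 4.76%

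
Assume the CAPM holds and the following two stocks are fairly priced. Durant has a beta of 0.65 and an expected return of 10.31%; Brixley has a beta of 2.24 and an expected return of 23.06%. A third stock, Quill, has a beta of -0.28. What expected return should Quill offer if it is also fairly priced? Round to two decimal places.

2.85%

MRP (SML slope) = (23.06% − 10.31%) / (2.24 − 0.65) = 12.75% / 1.59 = 8.0189%
R_f (intercept) = 10.31% − 0.65 × 8.0189% = 5.0977%
E(R_Quill) = R_f + β × MRP = 5.0977% + -0.28 × 8.0189% = 2.85%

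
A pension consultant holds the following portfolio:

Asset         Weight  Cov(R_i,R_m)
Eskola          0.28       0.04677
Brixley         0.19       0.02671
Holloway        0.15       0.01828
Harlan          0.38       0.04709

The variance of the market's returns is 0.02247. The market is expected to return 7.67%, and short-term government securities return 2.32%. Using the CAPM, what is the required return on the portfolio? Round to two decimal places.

β_Eskola = 0.04677 / 0.02247 = 2.0814
β_Brixley = 0.02671 / 0.02247 = 1.1887
β_Holloway = 0.01828 / 0.02247 = 0.8135
β_Harlan = 0.04709 / 0.02247 = 2.0957
β_P = Σ w_i β_i = 0.28×2.0814 + 0.19×1.1887 + 0.15×0.8135 + 0.38×2.0957 = 1.7270
MRP = 7.67% − 2.32% = 5.35%
E(R_P) = R_f + β_P × MRP = 2.32% + 1.7270 × 5.35% = 11.56%

11.56%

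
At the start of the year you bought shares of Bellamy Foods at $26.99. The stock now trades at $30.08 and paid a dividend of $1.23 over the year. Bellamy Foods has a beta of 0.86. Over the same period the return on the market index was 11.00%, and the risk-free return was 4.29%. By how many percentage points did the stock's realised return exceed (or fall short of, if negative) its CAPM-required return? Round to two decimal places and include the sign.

+5.95%

Realised HPR = (P1 + D1 − P0) / P0 = (30.08 + 1.23 − 26.99) / 26.99 = 4.32 / 26.99 = 16.0059%
MRP = 11.00% − 4.29% = 6.71%
CAPM required = R_f + β·MRP = 4.29% + 0.86 × 6.71% = 10.0606%
α = realised − required = 16.0059% − 10.0606% = +5.95%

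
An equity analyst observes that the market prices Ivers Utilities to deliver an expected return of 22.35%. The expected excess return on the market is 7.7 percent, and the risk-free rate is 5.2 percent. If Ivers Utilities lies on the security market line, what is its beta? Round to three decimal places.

2.227

β = (E(R) − R_f) / MRP = (22.35% − 5.2%) / 7.7% = 17.15% / 7.7% = 2.227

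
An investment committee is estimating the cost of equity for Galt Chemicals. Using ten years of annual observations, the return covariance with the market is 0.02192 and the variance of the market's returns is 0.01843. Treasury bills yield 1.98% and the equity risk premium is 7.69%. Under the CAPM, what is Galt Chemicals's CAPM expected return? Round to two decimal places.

β = Cov(R_i, R_m) / Var(R_m) = 0.02192 / 0.01843 = 1.1894
E(R) = R_f + β × MRP = 1.98% + 1.1894 × 7.69% = 11.13%

11.13%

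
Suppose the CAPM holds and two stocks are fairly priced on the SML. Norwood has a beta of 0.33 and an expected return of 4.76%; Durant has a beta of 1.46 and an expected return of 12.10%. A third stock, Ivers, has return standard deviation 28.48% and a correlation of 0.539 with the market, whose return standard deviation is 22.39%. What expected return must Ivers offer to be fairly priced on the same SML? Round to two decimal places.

MRP = (12.10% − 4.76%) / (1.46 − 0.33) = 6.4956%
R_f = 4.76% − 0.33 × 6.4956% = 2.6165%
β_Ivers = ρ·σ_i/σ_m = 0.539 × 28.48 / 22.39 = 0.6856
E(R_Ivers) = R_f + β × MRP = 2.6165% + 0.6856 × 6.4956% = 7.07%

7.07%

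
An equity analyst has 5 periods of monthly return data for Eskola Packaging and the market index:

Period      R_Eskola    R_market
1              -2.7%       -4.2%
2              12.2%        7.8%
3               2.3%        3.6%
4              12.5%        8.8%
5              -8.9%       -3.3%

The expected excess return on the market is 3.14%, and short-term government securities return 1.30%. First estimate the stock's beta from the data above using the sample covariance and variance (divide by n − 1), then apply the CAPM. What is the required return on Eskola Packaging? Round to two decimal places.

5.88%

Mean R_i = (-2.7 + 12.2 + 2.3 + 12.5 − 8.9) / 5 = 3.0800%
Mean R_m = (-4.2 + 7.8 + 3.6 + 8.8 − 3.3) / 5 = 2.5400%
Σ(R_i − R̄_i)(R_m − R̄_m) = 215.0340  ⇒  Cov = 215.0340 / 4 = 53.7585
Σ(R_m − R̄_m)² = 147.5120  ⇒  Var(R_m) = 147.5120 / 4 = 36.8780
β = Cov / Var(R_m) = 53.7585 / 36.8780 = 1.4577
E(R) = R_f + β × MRP = 1.30% + 1.4577 × 3.14% = 5.88%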